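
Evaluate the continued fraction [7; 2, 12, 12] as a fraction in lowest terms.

Fold from the inside: start with 12/1.
  12 + 1/12 = 145/12
  2 + 12/145 = 302/145
  7 + 145/302 = 2259/302

2259/302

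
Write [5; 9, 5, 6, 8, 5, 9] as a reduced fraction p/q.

559722/109561

Using pₖ = aₖpₖ₋₁ + pₖ₋₂ and qₖ = aₖqₖ₋₁ + qₖ₋₂:
  k=0: a=5, p=5, q=1
  k=1: a=9, p=46, q=9
  k=2: a=5, p=235, q=46
  k=3: a=6, p=1456, q=285
  k=4: a=8, p=11883, q=2326
  k=5: a=5, p=60871, q=11915
  k=6: a=9, p=559722, q=109561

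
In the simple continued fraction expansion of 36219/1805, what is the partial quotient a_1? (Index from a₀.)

15

36219 = 20·1805 + 119   →  a_0 = 20
1805 = 15·119 + 20   →  a_1 = 15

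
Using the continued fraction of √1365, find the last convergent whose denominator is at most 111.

√1365 = [36; 1, 17, 2, 17, 1, 72, …] (period length 6).
Convergents:
  p_0/q_0 = 36/1
  p_1/q_1 = 37/1
  p_2/q_2 = 665/18
  p_3/q_3 = 1367/37
  p_4/q_4 = 23904/647
q_3 = 37 ≤ 111 < 647 = q_4, so the answer is 1367/37.

1367/37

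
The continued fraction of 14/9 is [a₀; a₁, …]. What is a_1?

1

14 = 1·9 + 5   →  a_0 = 1
9 = 1·5 + 4   →  a_1 = 1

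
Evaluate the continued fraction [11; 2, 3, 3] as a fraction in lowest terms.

Fold from the inside: start with 3/1.
  3 + 1/3 = 10/3
  2 + 3/10 = 23/10
  11 + 10/23 = 263/23

263/23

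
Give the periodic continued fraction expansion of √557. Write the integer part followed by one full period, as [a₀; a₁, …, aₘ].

a₀ = ⌊√557⌋ = 23.
With m₀=0, d₀=1 and mₖ₊₁ = dₖaₖ − mₖ, dₖ₊₁ = (n − mₖ₊₁²)/dₖ, aₖ₊₁ = ⌊(a₀+mₖ₊₁)/dₖ₊₁⌋:
  k=1: m=23, d=28, a=1
  k=2: m=5, d=19, a=1
  k=3: m=14, d=19, a=1
  k=4: m=5, d=28, a=1
  k=5: m=23, d=1, a=46
d=1 and a=2a₀=46 at k=5, so the next step gives (m, d) = (23, 28) again — its k=1 value — and the period has length 5.

[23; 1, 1, 1, 1, 46]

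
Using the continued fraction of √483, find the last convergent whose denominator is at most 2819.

42526/1935

√483 = [21; 1, 42, …] (period length 2).
Convergents:
  p_0/q_0 = 21/1
  p_1/q_1 = 22/1
  p_2/q_2 = 945/43
  p_3/q_3 = 967/44
  p_4/q_4 = 41559/1891
  p_5/q_5 = 42526/1935
  p_6/q_6 = 1827651/83161
q_5 = 1935 ≤ 2819 < 83161 = q_6, so the answer is 42526/1935.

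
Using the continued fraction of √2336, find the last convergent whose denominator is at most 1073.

√2336 = [48; 3, 96, …] (period length 2).
Convergents:
  p_0/q_0 = 48/1
  p_1/q_1 = 145/3
  p_2/q_2 = 13968/289
  p_3/q_3 = 42049/870
  p_4/q_4 = 4050672/83809
q_3 = 870 ≤ 1073 < 83809 = q_4, so the answer is 42049/870.

42049/870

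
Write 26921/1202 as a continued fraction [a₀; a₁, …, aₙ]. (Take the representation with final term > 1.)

[22; 2, 1, 1, 12, 19]

26921 = 22·1202 + 477
1202 = 2·477 + 248
477 = 1·248 + 229
248 = 1·229 + 19
229 = 12·19 + 1
19 = 19·1 + 0  (stop)
So 26921/1202 = [22; 2, 1, 1, 12, 19].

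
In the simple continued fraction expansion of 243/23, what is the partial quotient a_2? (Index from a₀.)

1

243 = 10·23 + 13   →  a_0 = 10
23 = 1·13 + 10   →  a_1 = 1
13 = 1·10 + 3   →  a_2 = 1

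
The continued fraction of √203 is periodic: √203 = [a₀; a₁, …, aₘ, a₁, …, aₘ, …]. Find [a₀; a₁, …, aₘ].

[14; 4, 28]

a₀ = ⌊√203⌋ = 14.
With m₀=0, d₀=1 and mₖ₊₁ = dₖaₖ − mₖ, dₖ₊₁ = (n − mₖ₊₁²)/dₖ, aₖ₊₁ = ⌊(a₀+mₖ₊₁)/dₖ₊₁⌋:
  k=1: m=14, d=7, a=4
  k=2: m=14, d=1, a=28
d=1 and a=2a₀=28 at k=2, so the next step gives (m, d) = (14, 7) again — its k=1 value — and the period has length 2.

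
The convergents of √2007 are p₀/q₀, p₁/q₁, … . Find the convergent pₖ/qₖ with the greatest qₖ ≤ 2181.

80236/1791

√2007 = [44; 1, 3, 1, 88, …] (period length 4).
Convergents:
  p_0/q_0 = 44/1
  p_1/q_1 = 45/1
  p_2/q_2 = 179/4
  p_3/q_3 = 224/5
  p_4/q_4 = 19891/444
  p_5/q_5 = 20115/449
  p_6/q_6 = 80236/1791
  p_7/q_7 = 100351/2240
q_6 = 1791 ≤ 2181 < 2240 = q_7, so the answer is 80236/1791.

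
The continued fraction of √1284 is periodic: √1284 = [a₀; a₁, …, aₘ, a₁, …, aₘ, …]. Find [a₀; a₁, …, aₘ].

a₀ = ⌊√1284⌋ = 35.
With m₀=0, d₀=1 and mₖ₊₁ = dₖaₖ − mₖ, dₖ₊₁ = (n − mₖ₊₁²)/dₖ, aₖ₊₁ = ⌊(a₀+mₖ₊₁)/dₖ₊₁⌋:
  k=1: m=35, d=59, a=1
  k=2: m=24, d=12, a=4
  k=3: m=24, d=59, a=1
  k=4: m=35, d=1, a=70
d=1 and a=2a₀=70 at k=4, so the next step gives (m, d) = (35, 59) again — its k=1 value — and the period has length 4.

[35; 1, 4, 1, 70]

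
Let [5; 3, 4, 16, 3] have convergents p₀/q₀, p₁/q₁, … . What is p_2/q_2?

69/13

Using pₖ = aₖpₖ₋₁ + pₖ₋₂, qₖ = aₖqₖ₋₁ + qₖ₋₂ (with p₋₁=1, p₋₂=0, q₋₁=0, q₋₂=1):
  k=0: a=5, p=5, q=1
  k=1: a=3, p=16, q=3
  k=2: a=4, p=69, q=13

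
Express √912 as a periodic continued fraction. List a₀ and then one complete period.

[30; 5, 60]

a₀ = ⌊√912⌋ = 30.
With m₀=0, d₀=1 and mₖ₊₁ = dₖaₖ − mₖ, dₖ₊₁ = (n − mₖ₊₁²)/dₖ, aₖ₊₁ = ⌊(a₀+mₖ₊₁)/dₖ₊₁⌋:
  k=1: m=30, d=12, a=5
  k=2: m=30, d=1, a=60
d=1 and a=2a₀=60 at k=2, so the next step gives (m, d) = (30, 12) again — its k=1 value — and the period has length 2.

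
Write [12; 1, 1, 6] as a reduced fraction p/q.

163/13

Using pₖ = aₖpₖ₋₁ + pₖ₋₂ and qₖ = aₖqₖ₋₁ + qₖ₋₂:
  k=0: a=12, p=12, q=1
  k=1: a=1, p=13, q=1
  k=2: a=1, p=25, q=2
  k=3: a=6, p=163, q=13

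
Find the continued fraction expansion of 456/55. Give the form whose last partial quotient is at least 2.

[8; 3, 2, 3, 2]

456 = 8·55 + 16
55 = 3·16 + 7
16 = 2·7 + 2
7 = 3·2 + 1
2 = 2·1 + 0  (stop)
So 456/55 = [8; 3, 2, 3, 2].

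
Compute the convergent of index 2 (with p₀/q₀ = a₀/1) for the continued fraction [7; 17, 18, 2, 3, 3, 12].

Using pₖ = aₖpₖ₋₁ + pₖ₋₂, qₖ = aₖqₖ₋₁ + qₖ₋₂ (with p₋₁=1, p₋₂=0, q₋₁=0, q₋₂=1):
  k=0: a=7, p=7, q=1
  k=1: a=17, p=120, q=17
  k=2: a=18, p=2167, q=307

2167/307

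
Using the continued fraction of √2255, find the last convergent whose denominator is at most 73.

√2255 = [47; 2, 18, 2, 94, …] (period length 4).
Convergents:
  p_0/q_0 = 47/1
  p_1/q_1 = 95/2
  p_2/q_2 = 1757/37
  p_3/q_3 = 3609/76
q_2 = 37 ≤ 73 < 76 = q_3, so the answer is 1757/37.

1757/37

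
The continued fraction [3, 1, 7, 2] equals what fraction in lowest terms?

Fold from the inside: start with 2/1.
  7 + 1/2 = 15/2
  1 + 2/15 = 17/15
  3 + 15/17 = 66/17

66/17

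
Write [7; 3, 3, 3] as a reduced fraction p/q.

Fold from the inside: start with 3/1.
  3 + 1/3 = 10/3
  3 + 3/10 = 33/10
  7 + 10/33 = 241/33

241/33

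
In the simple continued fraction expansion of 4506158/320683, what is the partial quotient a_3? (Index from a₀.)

4506158 = 14·320683 + 16596   →  a_0 = 14
320683 = 19·16596 + 5359   →  a_1 = 19
16596 = 3·5359 + 519   →  a_2 = 3
5359 = 10·519 + 169   →  a_3 = 10

10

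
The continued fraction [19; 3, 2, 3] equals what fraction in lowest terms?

Using pₖ = aₖpₖ₋₁ + pₖ₋₂ and qₖ = aₖqₖ₋₁ + qₖ₋₂:
  k=0: a=19, p=19, q=1
  k=1: a=3, p=58, q=3
  k=2: a=2, p=135, q=7
  k=3: a=3, p=463, q=24

463/24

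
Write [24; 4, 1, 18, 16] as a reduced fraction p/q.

Using pₖ = aₖpₖ₋₁ + pₖ₋₂ and qₖ = aₖqₖ₋₁ + qₖ₋₂:
  k=0: a=24, p=24, q=1
  k=1: a=4, p=97, q=4
  k=2: a=1, p=121, q=5
  k=3: a=18, p=2275, q=94
  k=4: a=16, p=36521, q=1509

36521/1509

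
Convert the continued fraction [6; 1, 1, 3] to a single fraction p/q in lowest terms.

Using pₖ = aₖpₖ₋₁ + pₖ₋₂ and qₖ = aₖqₖ₋₁ + qₖ₋₂:
  k=0: a=6, p=6, q=1
  k=1: a=1, p=7, q=1
  k=2: a=1, p=13, q=2
  k=3: a=3, p=46, q=7

46/7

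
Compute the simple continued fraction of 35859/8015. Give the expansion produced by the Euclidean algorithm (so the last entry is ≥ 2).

[4; 2, 9, 9, 15, 3]

35859 = 4*8015 + 3799
8015 = 2*3799 + 417
3799 = 9*417 + 46
417 = 9*46 + 3
46 = 15*3 + 1
3 = 3*1 + 0  (stop)
So 35859/8015 = [4; 2, 9, 9, 15, 3].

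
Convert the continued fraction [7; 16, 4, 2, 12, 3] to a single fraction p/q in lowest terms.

39524/5597

Fold from the inside: start with 3/1.
  12 + 1/3 = 37/3
  2 + 3/37 = 77/37
  4 + 37/77 = 345/77
  16 + 77/345 = 5597/345
  7 + 345/5597 = 39524/5597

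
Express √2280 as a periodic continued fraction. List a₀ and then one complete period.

[47; 1, 2, 1, 94]

a₀ = ⌊√2280⌋ = 47.
With m₀=0, d₀=1 and mₖ₊₁ = dₖaₖ − mₖ, dₖ₊₁ = (n − mₖ₊₁²)/dₖ, aₖ₊₁ = ⌊(a₀+mₖ₊₁)/dₖ₊₁⌋:
  k=1: m=47, d=71, a=1
  k=2: m=24, d=24, a=2
  k=3: m=24, d=71, a=1
  k=4: m=47, d=1, a=94
d=1 and a=2a₀=94 at k=4, so the next step gives (m, d) = (47, 71) again — its k=1 value — and the period has length 4.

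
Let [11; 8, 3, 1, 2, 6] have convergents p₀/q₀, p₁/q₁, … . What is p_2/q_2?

Using pₖ = aₖpₖ₋₁ + pₖ₋₂, qₖ = aₖqₖ₋₁ + qₖ₋₂ (with p₋₁=1, p₋₂=0, q₋₁=0, q₋₂=1):
  k=0: a=11, p=11, q=1
  k=1: a=8, p=89, q=8
  k=2: a=3, p=278, q=25

278/25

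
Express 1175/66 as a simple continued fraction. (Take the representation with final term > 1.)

1175 = 17×66 + 53
66 = 1×53 + 13
53 = 4×13 + 1
13 = 13×1 + 0  (stop)
So 1175/66 = [17; 1, 4, 13].

[17; 1, 4, 13]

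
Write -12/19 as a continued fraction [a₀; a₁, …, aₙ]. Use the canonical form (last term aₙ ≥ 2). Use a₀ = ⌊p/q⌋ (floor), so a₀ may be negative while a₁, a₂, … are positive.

-12 = -1·19 + 7
19 = 2·7 + 5
7 = 1·5 + 2
5 = 2·2 + 1
2 = 2·1 + 0  (stop)
So -12/19 = [-1; 2, 1, 2, 2].

[-1; 2, 1, 2, 2]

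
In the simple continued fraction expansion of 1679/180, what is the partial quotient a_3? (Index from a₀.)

1679 = 9·180 + 59   →  a_0 = 9
180 = 3·59 + 3   →  a_1 = 3
59 = 19·3 + 2   →  a_2 = 19
3 = 1·2 + 1   →  a_3 = 1

1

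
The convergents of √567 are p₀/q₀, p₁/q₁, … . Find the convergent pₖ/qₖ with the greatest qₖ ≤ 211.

√567 = [23; 1, 4, 3, 4, 1, 46, …] (period length 6).
Convergents:
  p_0/q_0 = 23/1
  p_1/q_1 = 24/1
  p_2/q_2 = 119/5
  p_3/q_3 = 381/16
  p_4/q_4 = 1643/69
  p_5/q_5 = 2024/85
  p_6/q_6 = 94747/3979
q_5 = 85 ≤ 211 < 3979 = q_6, so the answer is 2024/85.

2024/85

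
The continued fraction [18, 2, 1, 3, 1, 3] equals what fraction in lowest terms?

973/53

Fold from the inside: start with 3/1.
  1 + 1/3 = 4/3
  3 + 3/4 = 15/4
  1 + 4/15 = 19/15
  2 + 15/19 = 53/19
  18 + 19/53 = 973/53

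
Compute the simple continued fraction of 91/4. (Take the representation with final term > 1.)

[22; 1, 3]

91 = 22×4 + 3
4 = 1×3 + 1
3 = 3×1 + 0  (stop)
So 91/4 = [22; 1, 3].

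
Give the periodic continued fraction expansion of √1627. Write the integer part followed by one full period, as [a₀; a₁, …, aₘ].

a₀ = ⌊√1627⌋ = 40.
With m₀=0, d₀=1 and mₖ₊₁ = dₖaₖ − mₖ, dₖ₊₁ = (n − mₖ₊₁²)/dₖ, aₖ₊₁ = ⌊(a₀+mₖ₊₁)/dₖ₊₁⌋:
  k=1: m=40, d=27, a=2
  k=2: m=14, d=53, a=1
  k=3: m=39, d=2, a=39
  k=4: m=39, d=53, a=1
  k=5: m=14, d=27, a=2
  k=6: m=40, d=1, a=80
d=1 and a=2a₀=80 at k=6, so the next step gives (m, d) = (40, 27) again — its k=1 value — and the period has length 6.

[40; 2, 1, 39, 1, 2, 80]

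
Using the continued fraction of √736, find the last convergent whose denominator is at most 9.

√736 = [27; 7, 1, 2, 1, 2, 1, 7, 54, …] (period length 8).
Convergents:
  p_0/q_0 = 27/1
  p_1/q_1 = 190/7
  p_2/q_2 = 217/8
  p_3/q_3 = 624/23
q_2 = 8 ≤ 9 < 23 = q_3, so the answer is 217/8.

217/8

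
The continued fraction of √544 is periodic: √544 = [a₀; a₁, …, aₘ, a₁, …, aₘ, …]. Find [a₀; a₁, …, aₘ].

a₀ = ⌊√544⌋ = 23.
With m₀=0, d₀=1 and mₖ₊₁ = dₖaₖ − mₖ, dₖ₊₁ = (n − mₖ₊₁²)/dₖ, aₖ₊₁ = ⌊(a₀+mₖ₊₁)/dₖ₊₁⌋:
  k=1: m=23, d=15, a=3
  k=2: m=22, d=4, a=11
  k=3: m=22, d=15, a=3
  k=4: m=23, d=1, a=46
d=1 and a=2a₀=46 at k=4, so the next step gives (m, d) = (23, 15) again — its k=1 value — and the period has length 4.

[23; 3, 11, 3, 46]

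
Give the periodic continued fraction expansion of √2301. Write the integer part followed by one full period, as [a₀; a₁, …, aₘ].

a₀ = ⌊√2301⌋ = 47.
With m₀=0, d₀=1 and mₖ₊₁ = dₖaₖ − mₖ, dₖ₊₁ = (n − mₖ₊₁²)/dₖ, aₖ₊₁ = ⌊(a₀+mₖ₊₁)/dₖ₊₁⌋:
  k=1: m=47, d=92, a=1
  k=2: m=45, d=3, a=30
  k=3: m=45, d=92, a=1
  k=4: m=47, d=1, a=94
d=1 and a=2a₀=94 at k=4, so the next step gives (m, d) = (47, 92) again — its k=1 value — and the period has length 4.

[47; 1, 30, 1, 94]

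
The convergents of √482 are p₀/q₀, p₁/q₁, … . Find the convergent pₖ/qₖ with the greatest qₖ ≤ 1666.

√482 = [21; 1, 20, 1, 42, …] (period length 4).
Convergents:
  p_0/q_0 = 21/1
  p_1/q_1 = 22/1
  p_2/q_2 = 461/21
  p_3/q_3 = 483/22
  p_4/q_4 = 20747/945
  p_5/q_5 = 21230/967
  p_6/q_6 = 445347/20285
q_5 = 967 ≤ 1666 < 20285 = q_6, so the answer is 21230/967.

21230/967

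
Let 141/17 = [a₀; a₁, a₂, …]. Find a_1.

3

141 = 8·17 + 5   →  a_0 = 8
17 = 3·5 + 2   →  a_1 = 3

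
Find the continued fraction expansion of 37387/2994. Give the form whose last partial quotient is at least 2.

[12; 2, 19, 5, 15]

37387 = 12·2994 + 1459
2994 = 2·1459 + 76
1459 = 19·76 + 15
76 = 5·15 + 1
15 = 15·1 + 0  (stop)
So 37387/2994 = [12; 2, 19, 5, 15].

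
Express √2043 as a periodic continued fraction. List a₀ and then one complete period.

[45; 5, 90]

a₀ = ⌊√2043⌋ = 45.
With m₀=0, d₀=1 and mₖ₊₁ = dₖaₖ − mₖ, dₖ₊₁ = (n − mₖ₊₁²)/dₖ, aₖ₊₁ = ⌊(a₀+mₖ₊₁)/dₖ₊₁⌋:
  k=1: m=45, d=18, a=5
  k=2: m=45, d=1, a=90
d=1 and a=2a₀=90 at k=2, so the next step gives (m, d) = (45, 18) again — its k=1 value — and the period has length 2.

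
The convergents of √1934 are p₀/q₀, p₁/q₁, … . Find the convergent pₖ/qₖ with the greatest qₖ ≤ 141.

√1934 = [43; 1, 42, 1, 86, …] (period length 4).
Convergents:
  p_0/q_0 = 43/1
  p_1/q_1 = 44/1
  p_2/q_2 = 1891/43
  p_3/q_3 = 1935/44
  p_4/q_4 = 168301/3827
q_3 = 44 ≤ 141 < 3827 = q_4, so the answer is 1935/44.

1935/44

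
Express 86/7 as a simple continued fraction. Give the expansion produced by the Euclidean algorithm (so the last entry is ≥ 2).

[12; 3, 2]

86 = 12·7 + 2
7 = 3·2 + 1
2 = 2·1 + 0  (stop)
So 86/7 = [12; 3, 2].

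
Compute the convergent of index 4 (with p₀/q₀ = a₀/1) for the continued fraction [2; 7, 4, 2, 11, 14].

Using pₖ = aₖpₖ₋₁ + pₖ₋₂, qₖ = aₖqₖ₋₁ + qₖ₋₂ (with p₋₁=1, p₋₂=0, q₋₁=0, q₋₂=1):
  k=0: a=2, p=2, q=1
  k=1: a=7, p=15, q=7
  k=2: a=4, p=62, q=29
  k=3: a=2, p=139, q=65
  k=4: a=11, p=1591, q=744

1591/744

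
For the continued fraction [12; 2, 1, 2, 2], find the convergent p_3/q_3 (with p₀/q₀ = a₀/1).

Using pₖ = aₖpₖ₋₁ + pₖ₋₂, qₖ = aₖqₖ₋₁ + qₖ₋₂ (with p₋₁=1, p₋₂=0, q₋₁=0, q₋₂=1):
  k=0: a=12, p=12, q=1
  k=1: a=2, p=25, q=2
  k=2: a=1, p=37, q=3
  k=3: a=2, p=99, q=8

99/8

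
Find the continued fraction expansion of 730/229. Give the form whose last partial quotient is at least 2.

730 = 3·229 + 43
229 = 5·43 + 14
43 = 3·14 + 1
14 = 14·1 + 0  (stop)
So 730/229 = [3; 5, 3, 14].

[3; 5, 3, 14]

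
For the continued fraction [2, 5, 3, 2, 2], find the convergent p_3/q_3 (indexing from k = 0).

Using pₖ = aₖpₖ₋₁ + pₖ₋₂, qₖ = aₖqₖ₋₁ + qₖ₋₂ (with p₋₁=1, p₋₂=0, q₋₁=0, q₋₂=1):
  k=0: a=2, p=2, q=1
  k=1: a=5, p=11, q=5
  k=2: a=3, p=35, q=16
  k=3: a=2, p=81, q=37

81/37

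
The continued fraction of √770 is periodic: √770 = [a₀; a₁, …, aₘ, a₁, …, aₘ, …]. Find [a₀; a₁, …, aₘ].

a₀ = ⌊√770⌋ = 27.
With m₀=0, d₀=1 and mₖ₊₁ = dₖaₖ − mₖ, dₖ₊₁ = (n − mₖ₊₁²)/dₖ, aₖ₊₁ = ⌊(a₀+mₖ₊₁)/dₖ₊₁⌋:
  k=1: m=27, d=41, a=1
  k=2: m=14, d=14, a=2
  k=3: m=14, d=41, a=1
  k=4: m=27, d=1, a=54
d=1 and a=2a₀=54 at k=4, so the next step gives (m, d) = (27, 41) again — its k=1 value — and the period has length 4.

[27; 1, 2, 1, 54]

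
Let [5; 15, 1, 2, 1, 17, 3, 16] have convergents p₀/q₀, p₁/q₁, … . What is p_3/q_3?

Using pₖ = aₖpₖ₋₁ + pₖ₋₂, qₖ = aₖqₖ₋₁ + qₖ₋₂ (with p₋₁=1, p₋₂=0, q₋₁=0, q₋₂=1):
  k=0: a=5, p=5, q=1
  k=1: a=15, p=76, q=15
  k=2: a=1, p=81, q=16
  k=3: a=2, p=238, q=47

238/47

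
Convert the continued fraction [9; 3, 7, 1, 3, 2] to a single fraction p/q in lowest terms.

2041/219

Using pₖ = aₖpₖ₋₁ + pₖ₋₂ and qₖ = aₖqₖ₋₁ + qₖ₋₂:
  k=0: a=9, p=9, q=1
  k=1: a=3, p=28, q=3
  k=2: a=7, p=205, q=22
  k=3: a=1, p=233, q=25
  k=4: a=3, p=904, q=97
  k=5: a=2, p=2041, q=219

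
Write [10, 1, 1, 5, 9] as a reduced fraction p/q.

1065/101

Fold from the inside: start with 9/1.
  5 + 1/9 = 46/9
  1 + 9/46 = 55/46
  1 + 46/55 = 101/55
  10 + 55/101 = 1065/101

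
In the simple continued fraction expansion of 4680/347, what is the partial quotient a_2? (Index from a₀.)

18

4680 = 13·347 + 169   →  a_0 = 13
347 = 2·169 + 9   →  a_1 = 2
169 = 18·9 + 7   →  a_2 = 18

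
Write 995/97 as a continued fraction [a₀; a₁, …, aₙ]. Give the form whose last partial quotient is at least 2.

[10; 3, 1, 7, 3]

995 = 10*97 + 25
97 = 3*25 + 22
25 = 1*22 + 3
22 = 7*3 + 1
3 = 3*1 + 0  (stop)
So 995/97 = [10; 3, 1, 7, 3].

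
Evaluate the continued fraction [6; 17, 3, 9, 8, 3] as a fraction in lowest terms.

74395/12281

Fold from the inside: start with 3/1.
  8 + 1/3 = 25/3
  9 + 3/25 = 228/25
  3 + 25/228 = 709/228
  17 + 228/709 = 12281/709
  6 + 709/12281 = 74395/12281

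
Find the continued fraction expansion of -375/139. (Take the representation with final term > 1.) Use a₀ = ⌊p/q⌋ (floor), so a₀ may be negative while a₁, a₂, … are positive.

[-3; 3, 3, 4, 3]

-375 = -3*139 + 42
139 = 3*42 + 13
42 = 3*13 + 3
13 = 4*3 + 1
3 = 3*1 + 0  (stop)
So -375/139 = [-3; 3, 3, 4, 3].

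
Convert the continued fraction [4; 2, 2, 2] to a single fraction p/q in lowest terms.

Using pₖ = aₖpₖ₋₁ + pₖ₋₂ and qₖ = aₖqₖ₋₁ + qₖ₋₂:
  k=0: a=4, p=4, q=1
  k=1: a=2, p=9, q=2
  k=2: a=2, p=22, q=5
  k=3: a=2, p=53, q=12

53/12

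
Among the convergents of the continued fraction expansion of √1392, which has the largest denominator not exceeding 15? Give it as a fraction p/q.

485/13

√1392 = [37; 3, 4, 3, 74, …] (period length 4).
Convergents:
  p_0/q_0 = 37/1
  p_1/q_1 = 112/3
  p_2/q_2 = 485/13
  p_3/q_3 = 1567/42
q_2 = 13 ≤ 15 < 42 = q_3, so the answer is 485/13.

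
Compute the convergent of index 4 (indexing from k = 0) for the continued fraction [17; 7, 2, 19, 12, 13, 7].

60293/3519

Using pₖ = aₖpₖ₋₁ + pₖ₋₂, qₖ = aₖqₖ₋₁ + qₖ₋₂ (with p₋₁=1, p₋₂=0, q₋₁=0, q₋₂=1):
  k=0: a=17, p=17, q=1
  k=1: a=7, p=120, q=7
  k=2: a=2, p=257, q=15
  k=3: a=19, p=5003, q=292
  k=4: a=12, p=60293, q=3519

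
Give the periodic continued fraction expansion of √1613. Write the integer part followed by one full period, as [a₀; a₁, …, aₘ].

a₀ = ⌊√1613⌋ = 40.

[40; 6, 6, 80]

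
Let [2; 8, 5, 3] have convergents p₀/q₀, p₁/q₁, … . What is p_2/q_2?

87/41

Using pₖ = aₖpₖ₋₁ + pₖ₋₂, qₖ = aₖqₖ₋₁ + qₖ₋₂ (with p₋₁=1, p₋₂=0, q₋₁=0, q₋₂=1):
  k=0: a=2, p=2, q=1
  k=1: a=8, p=17, q=8
  k=2: a=5, p=87, q=41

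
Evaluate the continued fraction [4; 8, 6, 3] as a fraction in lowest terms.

Using pₖ = aₖpₖ₋₁ + pₖ₋₂ and qₖ = aₖqₖ₋₁ + qₖ₋₂:
  k=0: a=4, p=4, q=1
  k=1: a=8, p=33, q=8
  k=2: a=6, p=202, q=49
  k=3: a=3, p=639, q=155

639/155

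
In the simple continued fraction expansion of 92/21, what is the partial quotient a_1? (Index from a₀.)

2

92 = 4·21 + 8   →  a_0 = 4
21 = 2·8 + 5   →  a_1 = 2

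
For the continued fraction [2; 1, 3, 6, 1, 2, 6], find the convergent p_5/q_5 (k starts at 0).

229/83

Using pₖ = aₖpₖ₋₁ + pₖ₋₂, qₖ = aₖqₖ₋₁ + qₖ₋₂ (with p₋₁=1, p₋₂=0, q₋₁=0, q₋₂=1):
  k=0: a=2, p=2, q=1
  k=1: a=1, p=3, q=1
  k=2: a=3, p=11, q=4
  k=3: a=6, p=69, q=25
  k=4: a=1, p=80, q=29
  k=5: a=2, p=229, q=83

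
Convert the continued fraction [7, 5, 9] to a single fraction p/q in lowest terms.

Using pₖ = aₖpₖ₋₁ + pₖ₋₂ and qₖ = aₖqₖ₋₁ + qₖ₋₂:
  k=0: a=7, p=7, q=1
  k=1: a=5, p=36, q=5
  k=2: a=9, p=331, q=46

331/46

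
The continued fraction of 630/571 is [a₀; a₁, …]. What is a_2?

1

630 = 1·571 + 59   →  a_0 = 1
571 = 9·59 + 40   →  a_1 = 9
59 = 1·40 + 19   →  a_2 = 1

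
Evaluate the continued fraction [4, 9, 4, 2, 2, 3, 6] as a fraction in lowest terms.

17892/4355

Using pₖ = aₖpₖ₋₁ + pₖ₋₂ and qₖ = aₖqₖ₋₁ + qₖ₋₂:
  k=0: a=4, p=4, q=1
  k=1: a=9, p=37, q=9
  k=2: a=4, p=152, q=37
  k=3: a=2, p=341, q=83
  k=4: a=2, p=834, q=203
  k=5: a=3, p=2843, q=692
  k=6: a=6, p=17892, q=4355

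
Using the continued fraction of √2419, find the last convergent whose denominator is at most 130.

√2419 = [49; 5, 2, 5, 98, …] (period length 4).
Convergents:
  p_0/q_0 = 49/1
  p_1/q_1 = 246/5
  p_2/q_2 = 541/11
  p_3/q_3 = 2951/60
  p_4/q_4 = 289739/5891
q_3 = 60 ≤ 130 < 5891 = q_4, so the answer is 2951/60.

2951/60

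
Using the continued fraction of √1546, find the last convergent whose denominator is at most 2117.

√1546 = [39; 3, 7, 1, 1, 7, 3, 78, …] (period length 7).
Convergents:
  p_0/q_0 = 39/1
  p_1/q_1 = 118/3
  p_2/q_2 = 865/22
  p_3/q_3 = 983/25
  p_4/q_4 = 1848/47
  p_5/q_5 = 13919/354
  p_6/q_6 = 43605/1109
  p_7/q_7 = 3415109/86856
q_6 = 1109 ≤ 2117 < 86856 = q_7, so the answer is 43605/1109.

43605/1109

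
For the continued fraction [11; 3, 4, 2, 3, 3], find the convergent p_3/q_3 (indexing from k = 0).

328/29

Using pₖ = aₖpₖ₋₁ + pₖ₋₂, qₖ = aₖqₖ₋₁ + qₖ₋₂ (with p₋₁=1, p₋₂=0, q₋₁=0, q₋₂=1):
  k=0: a=11, p=11, q=1
  k=1: a=3, p=34, q=3
  k=2: a=4, p=147, q=13
  k=3: a=2, p=328, q=29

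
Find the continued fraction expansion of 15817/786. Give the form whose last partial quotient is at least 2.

[20; 8, 9, 1, 2, 3]

15817 = 20×786 + 97
786 = 8×97 + 10
97 = 9×10 + 7
10 = 1×7 + 3
7 = 2×3 + 1
3 = 3×1 + 0  (stop)
So 15817/786 = [20; 8, 9, 1, 2, 3].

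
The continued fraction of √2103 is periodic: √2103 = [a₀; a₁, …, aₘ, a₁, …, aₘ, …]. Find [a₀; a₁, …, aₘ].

a₀ = ⌊√2103⌋ = 45.
With m₀=0, d₀=1 and mₖ₊₁ = dₖaₖ − mₖ, dₖ₊₁ = (n − mₖ₊₁²)/dₖ, aₖ₊₁ = ⌊(a₀+mₖ₊₁)/dₖ₊₁⌋:
  k=1: m=45, d=78, a=1
  k=2: m=33, d=13, a=6
  k=3: m=45, d=6, a=15
  k=4: m=45, d=13, a=6
  k=5: m=33, d=78, a=1
  k=6: m=45, d=1, a=90
d=1 and a=2a₀=90 at k=6, so the next step gives (m, d) = (45, 78) again — its k=1 value — and the period has length 6.

[45; 1, 6, 15, 6, 1, 90]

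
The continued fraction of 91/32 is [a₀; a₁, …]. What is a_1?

1

91 = 2·32 + 27   →  a_0 = 2
32 = 1·27 + 5   →  a_1 = 1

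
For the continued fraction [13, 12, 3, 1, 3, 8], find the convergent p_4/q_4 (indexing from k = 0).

2407/184

Using pₖ = aₖpₖ₋₁ + pₖ₋₂, qₖ = aₖqₖ₋₁ + qₖ₋₂ (with p₋₁=1, p₋₂=0, q₋₁=0, q₋₂=1):
  k=0: a=13, p=13, q=1
  k=1: a=12, p=157, q=12
  k=2: a=3, p=484, q=37
  k=3: a=1, p=641, q=49
  k=4: a=3, p=2407, q=184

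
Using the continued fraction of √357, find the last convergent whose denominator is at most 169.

√357 = [18; 1, 8, 2, 8, 1, 36, …] (period length 6).
Convergents:
  p_0/q_0 = 18/1
  p_1/q_1 = 19/1
  p_2/q_2 = 170/9
  p_3/q_3 = 359/19
  p_4/q_4 = 3042/161
  p_5/q_5 = 3401/180
q_4 = 161 ≤ 169 < 180 = q_5, so the answer is 3042/161.

3042/161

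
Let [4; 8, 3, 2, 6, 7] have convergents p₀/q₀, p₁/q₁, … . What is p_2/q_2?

103/25

Using pₖ = aₖpₖ₋₁ + pₖ₋₂, qₖ = aₖqₖ₋₁ + qₖ₋₂ (with p₋₁=1, p₋₂=0, q₋₁=0, q₋₂=1):
  k=0: a=4, p=4, q=1
  k=1: a=8, p=33, q=8
  k=2: a=3, p=103, q=25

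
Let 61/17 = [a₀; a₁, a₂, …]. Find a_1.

1

61 = 3·17 + 10   →  a_0 = 3
17 = 1·10 + 7   →  a_1 = 1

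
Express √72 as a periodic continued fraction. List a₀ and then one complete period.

a₀ = ⌊√72⌋ = 8.
With m₀=0, d₀=1 and mₖ₊₁ = dₖaₖ − mₖ, dₖ₊₁ = (n − mₖ₊₁²)/dₖ, aₖ₊₁ = ⌊(a₀+mₖ₊₁)/dₖ₊₁⌋:
  k=1: m=8, d=8, a=2
  k=2: m=8, d=1, a=16
d=1 and a=2a₀=16 at k=2, so the next step gives (m, d) = (8, 8) again — its k=1 value — and the period has length 2.

[8; 2, 16]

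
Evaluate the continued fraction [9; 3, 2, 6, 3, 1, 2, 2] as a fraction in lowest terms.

Fold from the inside: start with 2/1.
  2 + 1/2 = 5/2
  1 + 2/5 = 7/5
  3 + 5/7 = 26/7
  6 + 7/26 = 163/26
  2 + 26/163 = 352/163
  3 + 163/352 = 1219/352
  9 + 352/1219 = 11323/1219

11323/1219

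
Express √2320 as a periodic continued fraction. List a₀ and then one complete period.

[48; 6, 96]

a₀ = ⌊√2320⌋ = 48.
With m₀=0, d₀=1 and mₖ₊₁ = dₖaₖ − mₖ, dₖ₊₁ = (n − mₖ₊₁²)/dₖ, aₖ₊₁ = ⌊(a₀+mₖ₊₁)/dₖ₊₁⌋:
  k=1: m=48, d=16, a=6
  k=2: m=48, d=1, a=96
d=1 and a=2a₀=96 at k=2, so the next step gives (m, d) = (48, 16) again — its k=1 value — and the period has length 2.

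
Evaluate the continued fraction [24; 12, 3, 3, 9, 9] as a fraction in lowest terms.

Fold from the inside: start with 9/1.
  9 + 1/9 = 82/9
  3 + 9/82 = 255/82
  3 + 82/255 = 847/255
  12 + 255/847 = 10419/847
  24 + 847/10419 = 250903/10419

250903/10419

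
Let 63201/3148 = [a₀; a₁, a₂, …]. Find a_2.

16

63201 = 20·3148 + 241   →  a_0 = 20
3148 = 13·241 + 15   →  a_1 = 13
241 = 16·15 + 1   →  a_2 = 16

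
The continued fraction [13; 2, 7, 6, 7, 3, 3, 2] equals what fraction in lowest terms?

Fold from the inside: start with 2/1.
  3 + 1/2 = 7/2
  3 + 2/7 = 23/7
  7 + 7/23 = 168/23
  6 + 23/168 = 1031/168
  7 + 168/1031 = 7385/1031
  2 + 1031/7385 = 15801/7385
  13 + 7385/15801 = 212798/15801

212798/15801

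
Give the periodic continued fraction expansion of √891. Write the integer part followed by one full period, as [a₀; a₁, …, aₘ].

a₀ = ⌊√891⌋ = 29.
With m₀=0, d₀=1 and mₖ₊₁ = dₖaₖ − mₖ, dₖ₊₁ = (n − mₖ₊₁²)/dₖ, aₖ₊₁ = ⌊(a₀+mₖ₊₁)/dₖ₊₁⌋:
  k=1: m=29, d=50, a=1
  k=2: m=21, d=9, a=5
  k=3: m=24, d=35, a=1
  k=4: m=11, d=22, a=1
  k=5: m=11, d=35, a=1
  k=6: m=24, d=9, a=5
  k=7: m=21, d=50, a=1
  k=8: m=29, d=1, a=58
d=1 and a=2a₀=58 at k=8, so the next step gives (m, d) = (29, 50) again — its k=1 value — and the period has length 8.

[29; 1, 5, 1, 1, 1, 5, 1, 58]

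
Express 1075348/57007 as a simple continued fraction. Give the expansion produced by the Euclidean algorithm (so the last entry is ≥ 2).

[18; 1, 6, 3, 10, 11, 3, 7]

1075348 = 18·57007 + 49222
57007 = 1·49222 + 7785
49222 = 6·7785 + 2512
7785 = 3·2512 + 249
2512 = 10·249 + 22
249 = 11·22 + 7
22 = 3·7 + 1
7 = 7·1 + 0  (stop)
So 1075348/57007 = [18; 1, 6, 3, 10, 11, 3, 7].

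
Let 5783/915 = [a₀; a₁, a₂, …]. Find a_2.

8

5783 = 6·915 + 293   →  a_0 = 6
915 = 3·293 + 36   →  a_1 = 3
293 = 8·36 + 5   →  a_2 = 8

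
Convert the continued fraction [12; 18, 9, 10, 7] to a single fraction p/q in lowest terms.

Using pₖ = aₖpₖ₋₁ + pₖ₋₂ and qₖ = aₖqₖ₋₁ + qₖ₋₂:
  k=0: a=12, p=12, q=1
  k=1: a=18, p=217, q=18
  k=2: a=9, p=1965, q=163
  k=3: a=10, p=19867, q=1648
  k=4: a=7, p=141034, q=11699

141034/11699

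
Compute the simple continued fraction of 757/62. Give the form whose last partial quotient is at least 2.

757 = 12·62 + 13
62 = 4·13 + 10
13 = 1·10 + 3
10 = 3·3 + 1
3 = 3·1 + 0  (stop)
So 757/62 = [12; 4, 1, 3, 3].

[12; 4, 1, 3, 3]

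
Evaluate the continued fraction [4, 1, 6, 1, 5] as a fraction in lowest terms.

229/47

Using pₖ = aₖpₖ₋₁ + pₖ₋₂ and qₖ = aₖqₖ₋₁ + qₖ₋₂:
  k=0: a=4, p=4, q=1
  k=1: a=1, p=5, q=1
  k=2: a=6, p=34, q=7
  k=3: a=1, p=39, q=8
  k=4: a=5, p=229, q=47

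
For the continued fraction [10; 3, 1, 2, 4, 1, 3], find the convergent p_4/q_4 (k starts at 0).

493/48

Using pₖ = aₖpₖ₋₁ + pₖ₋₂, qₖ = aₖqₖ₋₁ + qₖ₋₂ (with p₋₁=1, p₋₂=0, q₋₁=0, q₋₂=1):
  k=0: a=10, p=10, q=1
  k=1: a=3, p=31, q=3
  k=2: a=1, p=41, q=4
  k=3: a=2, p=113, q=11
  k=4: a=4, p=493, q=48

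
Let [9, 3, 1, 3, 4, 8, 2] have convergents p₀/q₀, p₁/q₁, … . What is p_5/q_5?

4883/527

Using pₖ = aₖpₖ₋₁ + pₖ₋₂, qₖ = aₖqₖ₋₁ + qₖ₋₂ (with p₋₁=1, p₋₂=0, q₋₁=0, q₋₂=1):
  k=0: a=9, p=9, q=1
  k=1: a=3, p=28, q=3
  k=2: a=1, p=37, q=4
  k=3: a=3, p=139, q=15
  k=4: a=4, p=593, q=64
  k=5: a=8, p=4883, q=527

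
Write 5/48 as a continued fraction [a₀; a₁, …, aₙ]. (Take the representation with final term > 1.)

[0; 9, 1, 1, 2]

5 = 0*48 + 5
48 = 9*5 + 3
5 = 1*3 + 2
3 = 1*2 + 1
2 = 2*1 + 0  (stop)
So 5/48 = [0; 9, 1, 1, 2].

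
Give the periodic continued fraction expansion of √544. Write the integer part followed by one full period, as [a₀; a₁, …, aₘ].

[23; 3, 11, 3, 46]

a₀ = ⌊√544⌋ = 23.
With m₀=0, d₀=1 and mₖ₊₁ = dₖaₖ − mₖ, dₖ₊₁ = (n − mₖ₊₁²)/dₖ, aₖ₊₁ = ⌊(a₀+mₖ₊₁)/dₖ₊₁⌋:
  k=1: m=23, d=15, a=3
  k=2: m=22, d=4, a=11
  k=3: m=22, d=15, a=3
  k=4: m=23, d=1, a=46
d=1 and a=2a₀=46 at k=4, so the next step gives (m, d) = (23, 15) again — its k=1 value — and the period has length 4.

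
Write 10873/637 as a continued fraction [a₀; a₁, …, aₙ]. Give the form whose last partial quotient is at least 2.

10873 = 17*637 + 44
637 = 14*44 + 21
44 = 2*21 + 2
21 = 10*2 + 1
2 = 2*1 + 0  (stop)
So 10873/637 = [17; 14, 2, 10, 2].

[17; 14, 2, 10, 2]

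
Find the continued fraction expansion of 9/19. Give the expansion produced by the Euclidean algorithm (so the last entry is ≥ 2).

[0; 2, 9]

9 = 0*19 + 9
19 = 2*9 + 1
9 = 9*1 + 0  (stop)
So 9/19 = [0; 2, 9].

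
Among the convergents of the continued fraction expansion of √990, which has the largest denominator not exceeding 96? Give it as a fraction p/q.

881/28

√990 = [31; 2, 6, 2, 62, …] (period length 4).
Convergents:
  p_0/q_0 = 31/1
  p_1/q_1 = 63/2
  p_2/q_2 = 409/13
  p_3/q_3 = 881/28
  p_4/q_4 = 55031/1749
q_3 = 28 ≤ 96 < 1749 = q_4, so the answer is 881/28.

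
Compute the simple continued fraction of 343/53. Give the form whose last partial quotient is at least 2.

[6; 2, 8, 3]

343 = 6×53 + 25
53 = 2×25 + 3
25 = 8×3 + 1
3 = 3×1 + 0  (stop)
So 343/53 = [6; 2, 8, 3].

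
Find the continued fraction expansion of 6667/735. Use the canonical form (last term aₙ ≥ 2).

[9; 14, 7, 2, 3]

6667 = 9*735 + 52
735 = 14*52 + 7
52 = 7*7 + 3
7 = 2*3 + 1
3 = 3*1 + 0  (stop)
So 6667/735 = [9; 14, 7, 2, 3].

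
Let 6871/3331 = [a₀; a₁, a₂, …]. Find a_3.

6871 = 2·3331 + 209   →  a_0 = 2
3331 = 15·209 + 196   →  a_1 = 15
209 = 1·196 + 13   →  a_2 = 1
196 = 15·13 + 1   →  a_3 = 15

15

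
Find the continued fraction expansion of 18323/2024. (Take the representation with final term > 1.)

[9; 18, 1, 10, 1, 8]

18323 = 9·2024 + 107
2024 = 18·107 + 98
107 = 1·98 + 9
98 = 10·9 + 8
9 = 1·8 + 1
8 = 8·1 + 0  (stop)
So 18323/2024 = [9; 18, 1, 10, 1, 8].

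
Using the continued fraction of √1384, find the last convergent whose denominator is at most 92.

3311/89

√1384 = [37; 4, 1, 17, 1, 4, 74, …] (period length 6).
Convergents:
  p_0/q_0 = 37/1
  p_1/q_1 = 149/4
  p_2/q_2 = 186/5
  p_3/q_3 = 3311/89
  p_4/q_4 = 3497/94
q_3 = 89 ≤ 92 < 94 = q_4, so the answer is 3311/89.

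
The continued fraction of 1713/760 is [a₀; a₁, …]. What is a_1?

1713 = 2·760 + 193   →  a_0 = 2
760 = 3·193 + 181   →  a_1 = 3

3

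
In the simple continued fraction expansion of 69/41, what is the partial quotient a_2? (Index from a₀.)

2

69 = 1·41 + 28   →  a_0 = 1
41 = 1·28 + 13   →  a_1 = 1
28 = 2·13 + 2   →  a_2 = 2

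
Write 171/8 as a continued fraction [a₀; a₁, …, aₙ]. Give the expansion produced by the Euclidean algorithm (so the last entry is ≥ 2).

[21; 2, 1, 2]

171 = 21×8 + 3
8 = 2×3 + 2
3 = 1×2 + 1
2 = 2×1 + 0  (stop)
So 171/8 = [21; 2, 1, 2].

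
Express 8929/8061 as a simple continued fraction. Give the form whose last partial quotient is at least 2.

[1; 9, 3, 2, 17, 3, 2]

8929 = 1·8061 + 868
8061 = 9·868 + 249
868 = 3·249 + 121
249 = 2·121 + 7
121 = 17·7 + 2
7 = 3·2 + 1
2 = 2·1 + 0  (stop)
So 8929/8061 = [1; 9, 3, 2, 17, 3, 2].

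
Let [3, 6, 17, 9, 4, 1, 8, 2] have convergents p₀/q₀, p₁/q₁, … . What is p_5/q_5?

15091/4768

Using pₖ = aₖpₖ₋₁ + pₖ₋₂, qₖ = aₖqₖ₋₁ + qₖ₋₂ (with p₋₁=1, p₋₂=0, q₋₁=0, q₋₂=1):
  k=0: a=3, p=3, q=1
  k=1: a=6, p=19, q=6
  k=2: a=17, p=326, q=103
  k=3: a=9, p=2953, q=933
  k=4: a=4, p=12138, q=3835
  k=5: a=1, p=15091, q=4768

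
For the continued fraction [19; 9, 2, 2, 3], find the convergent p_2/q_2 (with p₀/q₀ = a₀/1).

363/19

Using pₖ = aₖpₖ₋₁ + pₖ₋₂, qₖ = aₖqₖ₋₁ + qₖ₋₂ (with p₋₁=1, p₋₂=0, q₋₁=0, q₋₂=1):
  k=0: a=19, p=19, q=1
  k=1: a=9, p=172, q=9
  k=2: a=2, p=363, q=19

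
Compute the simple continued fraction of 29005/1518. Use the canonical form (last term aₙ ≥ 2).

[19; 9, 3, 5, 10]

29005 = 19*1518 + 163
1518 = 9*163 + 51
163 = 3*51 + 10
51 = 5*10 + 1
10 = 10*1 + 0  (stop)
So 29005/1518 = [19; 9, 3, 5, 10].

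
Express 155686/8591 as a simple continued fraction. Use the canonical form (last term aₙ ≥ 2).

155686 = 18·8591 + 1048
8591 = 8·1048 + 207
1048 = 5·207 + 13
207 = 15·13 + 12
13 = 1·12 + 1
12 = 12·1 + 0  (stop)
So 155686/8591 = [18; 8, 5, 15, 1, 12].

[18; 8, 5, 15, 1, 12]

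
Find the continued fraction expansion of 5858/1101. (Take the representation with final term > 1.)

5858 = 5·1101 + 353
1101 = 3·353 + 42
353 = 8·42 + 17
42 = 2·17 + 8
17 = 2·8 + 1
8 = 8·1 + 0  (stop)
So 5858/1101 = [5; 3, 8, 2, 2, 8].

[5; 3, 8, 2, 2, 8]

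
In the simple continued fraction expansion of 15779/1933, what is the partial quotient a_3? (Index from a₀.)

15779 = 8·1933 + 315   →  a_0 = 8
1933 = 6·315 + 43   →  a_1 = 6
315 = 7·43 + 14   →  a_2 = 7
43 = 3·14 + 1   →  a_3 = 3

3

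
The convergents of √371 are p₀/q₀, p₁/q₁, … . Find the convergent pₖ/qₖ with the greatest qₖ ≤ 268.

√371 = [19; 3, 1, 4, 1, 3, 38, …] (period length 6).
Convergents:
  p_0/q_0 = 19/1
  p_1/q_1 = 58/3
  p_2/q_2 = 77/4
  p_3/q_3 = 366/19
  p_4/q_4 = 443/23
  p_5/q_5 = 1695/88
  p_6/q_6 = 64853/3367
q_5 = 88 ≤ 268 < 3367 = q_6, so the answer is 1695/88.

1695/88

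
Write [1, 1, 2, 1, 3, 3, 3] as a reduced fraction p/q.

281/162

Fold from the inside: start with 3/1.
  3 + 1/3 = 10/3
  3 + 3/10 = 33/10
  1 + 10/33 = 43/33
  2 + 33/43 = 119/43
  1 + 43/119 = 162/119
  1 + 119/162 = 281/162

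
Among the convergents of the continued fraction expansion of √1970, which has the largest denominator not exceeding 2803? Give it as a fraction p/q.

102573/2311

√1970 = [44; 2, 1, 1, 2, 88, …] (period length 5).
Convergents:
  p_0/q_0 = 44/1
  p_1/q_1 = 89/2
  p_2/q_2 = 133/3
  p_3/q_3 = 222/5
  p_4/q_4 = 577/13
  p_5/q_5 = 50998/1149
  p_6/q_6 = 102573/2311
  p_7/q_7 = 153571/3460
q_6 = 2311 ≤ 2803 < 3460 = q_7, so the answer is 102573/2311.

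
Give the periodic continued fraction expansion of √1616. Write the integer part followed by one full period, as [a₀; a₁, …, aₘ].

[40; 5, 80]

a₀ = ⌊√1616⌋ = 40.
With m₀=0, d₀=1 and mₖ₊₁ = dₖaₖ − mₖ, dₖ₊₁ = (n − mₖ₊₁²)/dₖ, aₖ₊₁ = ⌊(a₀+mₖ₊₁)/dₖ₊₁⌋:
  k=1: m=40, d=16, a=5
  k=2: m=40, d=1, a=80
d=1 and a=2a₀=80 at k=2, so the next step gives (m, d) = (40, 16) again — its k=1 value — and the period has length 2.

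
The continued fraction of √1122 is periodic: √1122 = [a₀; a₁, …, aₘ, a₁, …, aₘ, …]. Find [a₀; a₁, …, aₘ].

[33; 2, 66]

a₀ = ⌊√1122⌋ = 33.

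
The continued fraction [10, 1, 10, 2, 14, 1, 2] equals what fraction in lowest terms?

Fold from the inside: start with 2/1.
  1 + 1/2 = 3/2
  14 + 2/3 = 44/3
  2 + 3/44 = 91/44
  10 + 44/91 = 954/91
  1 + 91/954 = 1045/954
  10 + 954/1045 = 11404/1045

11404/1045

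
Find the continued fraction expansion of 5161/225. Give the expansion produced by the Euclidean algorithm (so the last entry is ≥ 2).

[22; 1, 15, 14]

5161 = 22×225 + 211
225 = 1×211 + 14
211 = 15×14 + 1
14 = 14×1 + 0  (stop)
So 5161/225 = [22; 1, 15, 14].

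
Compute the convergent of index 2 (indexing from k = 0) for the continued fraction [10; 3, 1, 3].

41/4

Using pₖ = aₖpₖ₋₁ + pₖ₋₂, qₖ = aₖqₖ₋₁ + qₖ₋₂ (with p₋₁=1, p₋₂=0, q₋₁=0, q₋₂=1):
  k=0: a=10, p=10, q=1
  k=1: a=3, p=31, q=3
  k=2: a=1, p=41, q=4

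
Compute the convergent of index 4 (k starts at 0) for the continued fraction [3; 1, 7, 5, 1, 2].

190/49

Using pₖ = aₖpₖ₋₁ + pₖ₋₂, qₖ = aₖqₖ₋₁ + qₖ₋₂ (with p₋₁=1, p₋₂=0, q₋₁=0, q₋₂=1):
  k=0: a=3, p=3, q=1
  k=1: a=1, p=4, q=1
  k=2: a=7, p=31, q=8
  k=3: a=5, p=159, q=41
  k=4: a=1, p=190, q=49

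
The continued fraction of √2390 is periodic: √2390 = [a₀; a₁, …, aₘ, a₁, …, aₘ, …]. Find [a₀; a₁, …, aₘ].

[48; 1, 7, 1, 8, 1, 7, 1, 96]

a₀ = ⌊√2390⌋ = 48.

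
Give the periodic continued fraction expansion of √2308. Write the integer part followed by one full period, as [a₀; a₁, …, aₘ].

[48; 24, 96]

a₀ = ⌊√2308⌋ = 48.
With m₀=0, d₀=1 and mₖ₊₁ = dₖaₖ − mₖ, dₖ₊₁ = (n − mₖ₊₁²)/dₖ, aₖ₊₁ = ⌊(a₀+mₖ₊₁)/dₖ₊₁⌋:
  k=1: m=48, d=4, a=24
  k=2: m=48, d=1, a=96
d=1 and a=2a₀=96 at k=2, so the next step gives (m, d) = (48, 4) again — its k=1 value — and the period has length 2.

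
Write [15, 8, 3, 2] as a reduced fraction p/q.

Fold from the inside: start with 2/1.
  3 + 1/2 = 7/2
  8 + 2/7 = 58/7
  15 + 7/58 = 877/58

877/58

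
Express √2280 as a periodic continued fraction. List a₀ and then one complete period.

a₀ = ⌊√2280⌋ = 47.
With m₀=0, d₀=1 and mₖ₊₁ = dₖaₖ − mₖ, dₖ₊₁ = (n − mₖ₊₁²)/dₖ, aₖ₊₁ = ⌊(a₀+mₖ₊₁)/dₖ₊₁⌋:
  k=1: m=47, d=71, a=1
  k=2: m=24, d=24, a=2
  k=3: m=24, d=71, a=1
  k=4: m=47, d=1, a=94
d=1 and a=2a₀=94 at k=4, so the next step gives (m, d) = (47, 71) again — its k=1 value — and the period has length 4.

[47; 1, 2, 1, 94]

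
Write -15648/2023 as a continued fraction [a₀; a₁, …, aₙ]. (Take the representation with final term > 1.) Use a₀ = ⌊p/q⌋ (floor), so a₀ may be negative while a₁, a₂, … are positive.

[-8; 3, 1, 3, 2, 3, 17]

-15648 = -8·2023 + 536
2023 = 3·536 + 415
536 = 1·415 + 121
415 = 3·121 + 52
121 = 2·52 + 17
52 = 3·17 + 1
17 = 17·1 + 0  (stop)
So -15648/2023 = [-8; 3, 1, 3, 2, 3, 17].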